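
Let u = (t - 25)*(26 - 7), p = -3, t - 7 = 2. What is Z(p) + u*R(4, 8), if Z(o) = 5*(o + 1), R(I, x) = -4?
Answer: 1206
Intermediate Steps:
t = 9 (t = 7 + 2 = 9)
Z(o) = 5 + 5*o (Z(o) = 5*(1 + o) = 5 + 5*o)
u = -304 (u = (9 - 25)*(26 - 7) = -16*19 = -304)
Z(p) + u*R(4, 8) = (5 + 5*(-3)) - 304*(-4) = (5 - 15) + 1216 = -10 + 1216 = 1206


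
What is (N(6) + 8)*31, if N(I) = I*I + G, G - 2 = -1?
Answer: 1395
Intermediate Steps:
G = 1 (G = 2 - 1 = 1)
N(I) = 1 + I**2 (N(I) = I*I + 1 = I**2 + 1 = 1 + I**2)
(N(6) + 8)*31 = ((1 + 6**2) + 8)*31 = ((1 + 36) + 8)*31 = (37 + 8)*31 = 45*31 = 1395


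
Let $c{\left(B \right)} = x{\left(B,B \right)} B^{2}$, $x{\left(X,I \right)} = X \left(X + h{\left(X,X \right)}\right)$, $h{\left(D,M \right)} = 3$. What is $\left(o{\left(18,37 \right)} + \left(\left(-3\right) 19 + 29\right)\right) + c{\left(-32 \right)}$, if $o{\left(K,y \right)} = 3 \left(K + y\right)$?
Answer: $950409$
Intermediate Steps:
$o{\left(K,y \right)} = 3 K + 3 y$
$x{\left(X,I \right)} = X \left(3 + X\right)$ ($x{\left(X,I \right)} = X \left(X + 3\right) = X \left(3 + X\right)$)
$c{\left(B \right)} = B^{3} \left(3 + B\right)$ ($c{\left(B \right)} = B \left(3 + B\right) B^{2} = B^{3} \left(3 + B\right)$)
$\left(o{\left(18,37 \right)} + \left(\left(-3\right) 19 + 29\right)\right) + c{\left(-32 \right)} = \left(\left(3 \cdot 18 + 3 \cdot 37\right) + \left(\left(-3\right) 19 + 29\right)\right) + \left(-32\right)^{3} \left(3 - 32\right) = \left(\left(54 + 111\right) + \left(-57 + 29\right)\right) - -950272 = \left(165 - 28\right) + 950272 = 137 + 950272 = 950409$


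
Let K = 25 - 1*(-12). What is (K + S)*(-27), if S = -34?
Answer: -81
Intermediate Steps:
K = 37 (K = 25 + 12 = 37)
(K + S)*(-27) = (37 - 34)*(-27) = 3*(-27) = -81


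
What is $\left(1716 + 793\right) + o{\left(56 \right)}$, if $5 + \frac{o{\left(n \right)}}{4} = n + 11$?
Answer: $2757$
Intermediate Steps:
$o{\left(n \right)} = 24 + 4 n$ ($o{\left(n \right)} = -20 + 4 \left(n + 11\right) = -20 + 4 \left(11 + n\right) = -20 + \left(44 + 4 n\right) = 24 + 4 n$)
$\left(1716 + 793\right) + o{\left(56 \right)} = \left(1716 + 793\right) + \left(24 + 4 \cdot 56\right) = 2509 + \left(24 + 224\right) = 2509 + 248 = 2757$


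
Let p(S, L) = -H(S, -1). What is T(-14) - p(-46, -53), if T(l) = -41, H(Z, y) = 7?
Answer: -34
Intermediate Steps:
p(S, L) = -7 (p(S, L) = -1*7 = -7)
T(-14) - p(-46, -53) = -41 - 1*(-7) = -41 + 7 = -34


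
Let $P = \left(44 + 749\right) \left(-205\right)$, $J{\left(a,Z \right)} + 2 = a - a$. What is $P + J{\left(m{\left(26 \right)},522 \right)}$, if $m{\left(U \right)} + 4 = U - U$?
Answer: $-162567$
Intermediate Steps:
$m{\left(U \right)} = -4$ ($m{\left(U \right)} = -4 + \left(U - U\right) = -4 + 0 = -4$)
$J{\left(a,Z \right)} = -2$ ($J{\left(a,Z \right)} = -2 + \left(a - a\right) = -2 + 0 = -2$)
$P = -162565$ ($P = 793 \left(-205\right) = -162565$)
$P + J{\left(m{\left(26 \right)},522 \right)} = -162565 - 2 = -162567$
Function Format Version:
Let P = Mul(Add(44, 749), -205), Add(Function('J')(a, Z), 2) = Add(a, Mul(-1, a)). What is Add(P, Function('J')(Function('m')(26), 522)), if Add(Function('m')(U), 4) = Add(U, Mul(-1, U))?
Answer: -162567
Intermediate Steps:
Function('m')(U) = -4 (Function('m')(U) = Add(-4, Add(U, Mul(-1, U))) = Add(-4, 0) = -4)
Function('J')(a, Z) = -2 (Function('J')(a, Z) = Add(-2, Add(a, Mul(-1, a))) = Add(-2, 0) = -2)
P = -162565 (P = Mul(793, -205) = -162565)
Add(P, Function('J')(Function('m')(26), 522)) = Add(-162565, -2) = -162567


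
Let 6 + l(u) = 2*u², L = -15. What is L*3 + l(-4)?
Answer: -19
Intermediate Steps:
l(u) = -6 + 2*u²
L*3 + l(-4) = -15*3 + (-6 + 2*(-4)²) = -45 + (-6 + 2*16) = -45 + (-6 + 32) = -45 + 26 = -19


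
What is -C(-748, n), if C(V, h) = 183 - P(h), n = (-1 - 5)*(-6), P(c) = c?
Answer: -147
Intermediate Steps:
n = 36 (n = -6*(-6) = 36)
C(V, h) = 183 - h
-C(-748, n) = -(183 - 1*36) = -(183 - 36) = -1*147 = -147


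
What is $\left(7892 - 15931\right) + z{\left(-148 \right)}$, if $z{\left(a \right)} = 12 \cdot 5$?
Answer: $-7979$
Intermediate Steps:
$z{\left(a \right)} = 60$
$\left(7892 - 15931\right) + z{\left(-148 \right)} = \left(7892 - 15931\right) + 60 = -8039 + 60 = -7979$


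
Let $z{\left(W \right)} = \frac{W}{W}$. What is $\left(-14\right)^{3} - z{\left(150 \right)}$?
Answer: $-2745$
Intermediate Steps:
$z{\left(W \right)} = 1$
$\left(-14\right)^{3} - z{\left(150 \right)} = \left(-14\right)^{3} - 1 = -2744 - 1 = -2745$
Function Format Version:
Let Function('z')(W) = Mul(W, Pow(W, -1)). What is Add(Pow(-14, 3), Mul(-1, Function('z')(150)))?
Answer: -2745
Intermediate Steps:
Function('z')(W) = 1
Add(Pow(-14, 3), Mul(-1, Function('z')(150))) = Add(Pow(-14, 3), Mul(-1, 1)) = Add(-2744, -1) = -2745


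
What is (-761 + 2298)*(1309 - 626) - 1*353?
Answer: 1049418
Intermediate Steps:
(-761 + 2298)*(1309 - 626) - 1*353 = 1537*683 - 353 = 1049771 - 353 = 1049418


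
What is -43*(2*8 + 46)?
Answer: -2666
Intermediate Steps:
-43*(2*8 + 46) = -43*(16 + 46) = -43*62 = -2666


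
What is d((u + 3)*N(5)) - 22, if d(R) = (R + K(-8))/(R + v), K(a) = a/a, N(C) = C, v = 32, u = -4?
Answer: -598/27 ≈ -22.148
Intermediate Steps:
K(a) = 1
d(R) = (1 + R)/(32 + R) (d(R) = (R + 1)/(R + 32) = (1 + R)/(32 + R))
d((u + 3)*N(5)) - 22 = (1 + (-4 + 3)*5)/(32 + (-4 + 3)*5) - 22 = (1 - 1*5)/(32 - 1*5) - 22 = (1 - 5)/(32 - 5) - 22 = -4/27 - 22 = -598/27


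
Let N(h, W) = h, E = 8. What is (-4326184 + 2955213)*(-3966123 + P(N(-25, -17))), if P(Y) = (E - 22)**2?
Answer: 5437170905117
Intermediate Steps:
P(Y) = 196 (P(Y) = (8 - 22)**2 = (-14)**2 = 196)
(-4326184 + 2955213)*(-3966123 + P(N(-25, -17))) = (-4326184 + 2955213)*(-3966123 + 196) = -1370971*(-3965927) = 5437170905117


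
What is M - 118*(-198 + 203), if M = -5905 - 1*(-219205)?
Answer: 212710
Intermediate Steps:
M = 213300 (M = -5905 + 219205 = 213300)
M - 118*(-198 + 203) = 213300 - 118*(-198 + 203) = 213300 - 118*5 = 213300 - 590 = 212710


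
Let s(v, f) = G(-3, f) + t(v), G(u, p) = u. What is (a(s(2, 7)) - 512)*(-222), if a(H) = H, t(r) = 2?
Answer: 113886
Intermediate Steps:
s(v, f) = -1 (s(v, f) = -3 + 2 = -1)
(a(s(2, 7)) - 512)*(-222) = (-1 - 512)*(-222) = -513*(-222) = 113886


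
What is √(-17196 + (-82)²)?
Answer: 2*I*√2618 ≈ 102.33*I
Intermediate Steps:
√(-17196 + (-82)²) = √(-17196 + 6724) = √(-10472) = 2*I*√2618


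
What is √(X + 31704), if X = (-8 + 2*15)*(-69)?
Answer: 3*√3354 ≈ 173.74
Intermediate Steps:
X = -1518 (X = (-8 + 30)*(-69) = 22*(-69) = -1518)
√(X + 31704) = √(-1518 + 31704) = √30186 = 3*√3354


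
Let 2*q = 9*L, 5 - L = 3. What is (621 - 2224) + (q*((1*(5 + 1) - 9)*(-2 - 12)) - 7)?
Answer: -1232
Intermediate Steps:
L = 2 (L = 5 - 1*3 = 5 - 3 = 2)
q = 9 (q = (9*2)/2 = (½)*18 = 9)
(621 - 2224) + (q*((1*(5 + 1) - 9)*(-2 - 12)) - 7) = (621 - 2224) + (9*((1*(5 + 1) - 9)*(-2 - 12)) - 7) = -1603 + (9*((1*6 - 9)*(-14)) - 7) = -1603 + (9*((6 - 9)*(-14)) - 7) = -1603 + (9*(-3*(-14)) - 7) = -1603 + (9*42 - 7) = -1603 + (378 - 7) = -1603 + 371 = -1232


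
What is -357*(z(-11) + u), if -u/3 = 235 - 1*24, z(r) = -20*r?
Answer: 147441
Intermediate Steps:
u = -633 (u = -3*(235 - 1*24) = -3*(235 - 24) = -3*211 = -633)
-357*(z(-11) + u) = -357*(-20*(-11) - 633) = -357*(220 - 633) = -357*(-413) = 147441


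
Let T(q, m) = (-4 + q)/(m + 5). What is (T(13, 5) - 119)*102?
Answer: -60231/5 ≈ -12046.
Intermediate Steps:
T(q, m) = (-4 + q)/(5 + m)
(T(13, 5) - 119)*102 = ((-4 + 13)/(5 + 5) - 119)*102 = (9/10 - 119)*102 = -1181/10*102 = -60231/5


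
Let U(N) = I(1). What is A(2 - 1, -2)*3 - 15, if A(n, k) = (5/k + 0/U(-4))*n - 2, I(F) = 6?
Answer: -57/2 ≈ -28.500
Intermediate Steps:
U(N) = 6
A(n, k) = -2 + 5*n/k (A(n, k) = (5/k + 0/6)*n - 2 = (5/k + 0*(⅙))*n - 2 = (5/k + 0)*n - 2 = (5/k)*n - 2 = 5*n/k - 2 = -2 + 5*n/k)
A(2 - 1, -2)*3 - 15 = (-2 + 5*(2 - 1)/(-2))*3 - 15 = (-2 + 5*1*(-½))*3 - 15 = (-2 - 5/2)*3 - 15 = -9/2*3 - 15 = -27/2 - 15 = -57/2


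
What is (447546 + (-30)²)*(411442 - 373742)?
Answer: 16906414200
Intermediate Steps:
(447546 + (-30)²)*(411442 - 373742) = (447546 + 900)*37700 = 448446*37700 = 16906414200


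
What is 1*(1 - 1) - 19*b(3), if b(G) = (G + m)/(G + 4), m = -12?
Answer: 171/7 ≈ 24.429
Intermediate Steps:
b(G) = (-12 + G)/(4 + G) (b(G) = (G - 12)/(G + 4) = (-12 + G)/(4 + G))
1*(1 - 1) - 19*b(3) = 1*(1 - 1) - 19*(-12 + 3)/(4 + 3) = 1*0 - 19*(-9)/7 = 0 - 19*(-9)/7 = 0 - 19*(-9/7) = 0 + 171/7 = 171/7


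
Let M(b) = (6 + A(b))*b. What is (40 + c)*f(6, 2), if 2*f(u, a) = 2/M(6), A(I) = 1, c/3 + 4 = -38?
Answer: -43/21 ≈ -2.0476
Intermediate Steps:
c = -126 (c = -12 + 3*(-38) = -12 - 114 = -126)
M(b) = 7*b (M(b) = (6 + 1)*b = 7*b)
f(u, a) = 1/42 (f(u, a) = (2/((7*6)))/2 = (2/42)/2 = (2*(1/42))/2 = (1/2)*(1/21) = 1/42)
(40 + c)*f(6, 2) = (40 - 126)*(1/42) = -86*1/42 = -43/21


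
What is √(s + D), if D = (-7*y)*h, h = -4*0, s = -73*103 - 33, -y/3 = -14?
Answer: 8*I*√118 ≈ 86.902*I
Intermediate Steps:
y = 42 (y = -3*(-14) = 42)
s = -7552 (s = -7519 - 33 = -7552)
h = 0
D = 0 (D = -7*42*0 = -294*0 = 0)
√(s + D) = √(-7552 + 0) = √(-7552) = 8*I*√118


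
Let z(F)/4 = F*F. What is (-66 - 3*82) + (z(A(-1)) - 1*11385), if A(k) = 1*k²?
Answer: -11693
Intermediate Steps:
A(k) = k²
z(F) = 4*F² (z(F) = 4*(F*F) = 4*F²)
(-66 - 3*82) + (z(A(-1)) - 1*11385) = (-66 - 3*82) + (4*((-1)²)² - 1*11385) = (-66 - 246) + (4*1² - 11385) = -312 + (4*1 - 11385) = -312 + (4 - 11385) = -312 - 11381 = -11693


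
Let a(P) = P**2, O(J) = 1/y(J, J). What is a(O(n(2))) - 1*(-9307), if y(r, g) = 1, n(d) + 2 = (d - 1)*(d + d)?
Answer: 9308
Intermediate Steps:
n(d) = -2 + 2*d*(-1 + d) (n(d) = -2 + (d - 1)*(d + d) = -2 + (-1 + d)*(2*d) = -2 + 2*d*(-1 + d))
O(J) = 1 (O(J) = 1/1 = 1)
a(O(n(2))) - 1*(-9307) = 1**2 - 1*(-9307) = 1 + 9307 = 9308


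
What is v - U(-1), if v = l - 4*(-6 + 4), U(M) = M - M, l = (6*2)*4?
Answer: 56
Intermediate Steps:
l = 48 (l = 12*4 = 48)
U(M) = 0
v = 56 (v = 48 - 4*(-6 + 4) = 48 - 4*(-2) = 48 + 8 = 56)
v - U(-1) = 56 - 1*0 = 56 + 0 = 56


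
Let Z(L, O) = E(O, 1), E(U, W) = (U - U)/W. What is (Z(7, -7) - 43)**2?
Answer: 1849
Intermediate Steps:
E(U, W) = 0 (E(U, W) = 0/W = 0)
Z(L, O) = 0
(Z(7, -7) - 43)**2 = (0 - 43)**2 = (-43)**2 = 1849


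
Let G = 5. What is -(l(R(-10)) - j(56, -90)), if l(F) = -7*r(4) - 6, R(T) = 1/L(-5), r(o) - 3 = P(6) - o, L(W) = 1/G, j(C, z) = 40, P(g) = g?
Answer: 81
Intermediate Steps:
L(W) = ⅕ (L(W) = 1/5 = ⅕)
r(o) = 9 - o (r(o) = 3 + (6 - o) = 9 - o)
R(T) = 5 (R(T) = 1/(⅕) = 5)
l(F) = -41 (l(F) = -7*(9 - 1*4) - 6 = -7*(9 - 4) - 6 = -7*5 - 6 = -35 - 6 = -41)
-(l(R(-10)) - j(56, -90)) = -(-41 - 1*40) = -(-41 - 40) = -1*(-81) = 81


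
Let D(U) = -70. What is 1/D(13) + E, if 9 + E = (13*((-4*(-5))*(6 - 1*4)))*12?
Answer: 436169/70 ≈ 6231.0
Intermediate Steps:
E = 6231 (E = -9 + (13*((-4*(-5))*(6 - 1*4)))*12 = -9 + (13*(20*(6 - 4)))*12 = -9 + (13*(20*2))*12 = -9 + (13*40)*12 = -9 + 520*12 = -9 + 6240 = 6231)
1/D(13) + E = 1/(-70) + 6231 = -1/70 + 6231 = 436169/70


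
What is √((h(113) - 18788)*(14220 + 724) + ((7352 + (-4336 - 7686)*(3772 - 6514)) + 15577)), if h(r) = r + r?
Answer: 5*I*√9776131 ≈ 15633.0*I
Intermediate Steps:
h(r) = 2*r
√((h(113) - 18788)*(14220 + 724) + ((7352 + (-4336 - 7686)*(3772 - 6514)) + 15577)) = √((2*113 - 18788)*(14220 + 724) + ((7352 + (-4336 - 7686)*(3772 - 6514)) + 15577)) = √((226 - 18788)*14944 + ((7352 - 12022*(-2742)) + 15577)) = √(-18562*14944 + ((7352 + 32964324) + 15577)) = √(-277390528 + (32971676 + 15577)) = √(-277390528 + 32987253) = √(-244403275) = 5*I*√9776131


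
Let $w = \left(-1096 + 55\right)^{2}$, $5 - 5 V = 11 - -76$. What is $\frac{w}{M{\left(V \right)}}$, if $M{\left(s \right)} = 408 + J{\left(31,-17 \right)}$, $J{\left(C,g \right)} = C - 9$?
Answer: $\frac{1083681}{430} \approx 2520.2$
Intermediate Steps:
$J{\left(C,g \right)} = -9 + C$ ($J{\left(C,g \right)} = C - 9 = -9 + C$)
$V = - \frac{82}{5}$ ($V = 1 - \frac{11 - -76}{5} = 1 - \frac{11 + 76}{5} = 1 - \frac{87}{5} = - \frac{82}{5} \approx -16.4$)
$w = 1083681$ ($w = \left(-1041\right)^{2} = 1083681$)
$M{\left(s \right)} = 430$ ($M{\left(s \right)} = 408 + \left(-9 + 31\right) = 408 + 22 = 430$)
$\frac{w}{M{\left(V \right)}} = \frac{1083681}{430}$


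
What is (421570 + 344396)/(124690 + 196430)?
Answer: 127661/53520 ≈ 2.3853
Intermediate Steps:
(421570 + 344396)/(124690 + 196430) = 765966/321120 = 765966*(1/321120) = 127661/53520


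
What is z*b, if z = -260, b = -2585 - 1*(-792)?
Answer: 466180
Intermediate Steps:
b = -1793 (b = -2585 + 792 = -1793)
z*b = -260*(-1793) = 466180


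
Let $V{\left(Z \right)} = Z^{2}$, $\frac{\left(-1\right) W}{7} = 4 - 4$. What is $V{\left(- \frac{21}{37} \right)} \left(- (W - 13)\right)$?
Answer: $\frac{5733}{1369} \approx 4.1877$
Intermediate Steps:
$W = 0$ ($W = - 7 \left(4 - 4\right) = \left(-7\right) 0 = 0$)
$V{\left(- \frac{21}{37} \right)} \left(- (W - 13)\right) = \left(- \frac{21}{37}\right)^{2} \left(- (0 - 13)\right) = \left(\left(-21\right) \frac{1}{37}\right)^{2} \left(\left(-1\right) \left(-13\right)\right) = \left(- \frac{21}{37}\right)^{2} \cdot 13 = \frac{441}{1369} \cdot 13 = \frac{5733}{1369}$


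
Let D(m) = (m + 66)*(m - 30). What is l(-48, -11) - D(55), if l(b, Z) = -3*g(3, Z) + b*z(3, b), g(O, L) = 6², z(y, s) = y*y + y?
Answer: -3709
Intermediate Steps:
z(y, s) = y + y² (z(y, s) = y² + y = y + y²)
g(O, L) = 36
D(m) = (-30 + m)*(66 + m) (D(m) = (66 + m)*(-30 + m) = (-30 + m)*(66 + m))
l(b, Z) = -108 + 12*b (l(b, Z) = -3*36 + b*(3*(1 + 3)) = -108 + b*(3*4) = -108 + b*12 = -108 + 12*b)
l(-48, -11) - D(55) = (-108 + 12*(-48)) - (-1980 + 55² + 36*55) = (-108 - 576) - (-1980 + 3025 + 1980) = -684 - 1*3025 = -684 - 3025 = -3709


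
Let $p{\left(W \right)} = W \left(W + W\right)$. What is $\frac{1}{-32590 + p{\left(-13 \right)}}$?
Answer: $- \frac{1}{32252} \approx -3.1006 \cdot 10^{-5}$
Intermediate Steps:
$p{\left(W \right)} = 2 W^{2}$ ($p{\left(W \right)} = W 2 W = 2 W^{2}$)
$\frac{1}{-32590 + p{\left(-13 \right)}} = \frac{1}{-32590 + 2 \left(-13\right)^{2}} = \frac{1}{-32590 + 2 \cdot 169} = \frac{1}{-32590 + 338} = \frac{1}{-32252} = - \frac{1}{32252}$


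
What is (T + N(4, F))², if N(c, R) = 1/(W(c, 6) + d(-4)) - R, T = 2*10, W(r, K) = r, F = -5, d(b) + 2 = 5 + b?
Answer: 5776/9 ≈ 641.78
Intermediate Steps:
d(b) = 3 + b (d(b) = -2 + (5 + b) = 3 + b)
T = 20
N(c, R) = 1/(-1 + c) - R (N(c, R) = 1/(c + (3 - 4)) - R = 1/(c - 1) - R = 1/(-1 + c) - R)
(T + N(4, F))² = (20 + (1 - 5 - 1*(-5)*4)/(-1 + 4))² = (20 + (1 - 5 + 20)/3)² = (20 + (⅓)*16)² = (20 + 16/3)² = (76/3)² = 5776/9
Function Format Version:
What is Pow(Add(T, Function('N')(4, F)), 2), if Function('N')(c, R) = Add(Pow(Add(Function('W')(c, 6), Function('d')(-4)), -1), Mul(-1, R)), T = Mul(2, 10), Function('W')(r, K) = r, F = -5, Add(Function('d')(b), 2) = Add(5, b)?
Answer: Rational(5776, 9) ≈ 641.78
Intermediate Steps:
Function('d')(b) = Add(3, b) (Function('d')(b) = Add(-2, Add(5, b)) = Add(3, b))
T = 20
Function('N')(c, R) = Add(Pow(Add(-1, c), -1), Mul(-1, R)) (Function('N')(c, R) = Add(Pow(Add(c, Add(3, -4)), -1), Mul(-1, R)) = Add(Pow(Add(c, -1), -1), Mul(-1, R)) = Add(Pow(Add(-1, c), -1), Mul(-1, R)))
Pow(Add(T, Function('N')(4, F)), 2) = Pow(Add(20, Mul(Pow(Add(-1, 4), -1), Add(1, -5, Mul(-1, -5, 4)))), 2) = Pow(Add(20, Mul(Pow(3, -1), Add(1, -5, 20))), 2) = Pow(Add(20, Mul(Rational(1, 3), 16)), 2) = Pow(Add(20, Rational(16, 3)), 2) = Pow(Rational(76, 3), 2) = Rational(5776, 9)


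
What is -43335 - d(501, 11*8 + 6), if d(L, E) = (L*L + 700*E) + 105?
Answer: -360241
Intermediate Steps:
d(L, E) = 105 + L² + 700*E (d(L, E) = (L² + 700*E) + 105 = 105 + L² + 700*E)
-43335 - d(501, 11*8 + 6) = -43335 - (105 + 501² + 700*(11*8 + 6)) = -43335 - (105 + 251001 + 700*(88 + 6)) = -43335 - (105 + 251001 + 700*94) = -43335 - (105 + 251001 + 65800) = -43335 - 1*316906 = -43335 - 316906 = -360241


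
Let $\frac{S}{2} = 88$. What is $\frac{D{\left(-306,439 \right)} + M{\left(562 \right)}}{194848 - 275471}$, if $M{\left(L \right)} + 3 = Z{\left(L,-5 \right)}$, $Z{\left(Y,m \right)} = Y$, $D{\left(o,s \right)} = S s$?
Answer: $- \frac{77823}{80623} \approx -0.96527$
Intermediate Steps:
$S = 176$ ($S = 2 \cdot 88 = 176$)
$D{\left(o,s \right)} = 176 s$
$M{\left(L \right)} = -3 + L$
$\frac{D{\left(-306,439 \right)} + M{\left(562 \right)}}{194848 - 275471} = \frac{176 \cdot 439 + \left(-3 + 562\right)}{194848 - 275471} = \frac{77264 + 559}{-80623} = 77823 \left(- \frac{1}{80623}\right) = - \frac{77823}{80623}$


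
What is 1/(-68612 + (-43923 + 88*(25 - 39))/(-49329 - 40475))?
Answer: -8164/560144263 ≈ -1.4575e-5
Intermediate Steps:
1/(-68612 + (-43923 + 88*(25 - 39))/(-49329 - 40475)) = 1/(-68612 + (-43923 + 88*(-14))/(-89804)) = 1/(-68612 + (-43923 - 1232)*(-1/89804)) = 1/(-68612 - 45155*(-1/89804)) = 1/(-68612 + 4105/8164) = 1/(-560144263/8164) = -8164/560144263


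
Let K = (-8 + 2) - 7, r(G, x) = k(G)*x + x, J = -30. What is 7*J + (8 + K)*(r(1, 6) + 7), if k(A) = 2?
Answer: -335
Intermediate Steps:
r(G, x) = 3*x (r(G, x) = 2*x + x = 3*x)
K = -13 (K = -6 - 7 = -13)
7*J + (8 + K)*(r(1, 6) + 7) = 7*(-30) + (8 - 13)*(3*6 + 7) = -210 - 5*(18 + 7) = -210 - 5*25 = -210 - 125 = -335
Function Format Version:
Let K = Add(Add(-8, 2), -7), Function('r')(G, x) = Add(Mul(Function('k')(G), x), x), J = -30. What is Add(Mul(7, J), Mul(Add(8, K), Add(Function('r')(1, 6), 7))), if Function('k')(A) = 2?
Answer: -335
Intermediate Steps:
Function('r')(G, x) = Mul(3, x) (Function('r')(G, x) = Add(Mul(2, x), x) = Mul(3, x))
K = -13 (K = Add(-6, -7) = -13)
Add(Mul(7, J), Mul(Add(8, K), Add(Function('r')(1, 6), 7))) = Add(Mul(7, -30), Mul(Add(8, -13), Add(Mul(3, 6), 7))) = Add(-210, Mul(-5, Add(18, 7))) = Add(-210, Mul(-5, 25)) = Add(-210, -125) = -335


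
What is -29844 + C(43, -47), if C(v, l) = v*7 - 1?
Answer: -29544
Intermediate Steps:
C(v, l) = -1 + 7*v (C(v, l) = 7*v - 1 = -1 + 7*v)
-29844 + C(43, -47) = -29844 + (-1 + 7*43) = -29844 + (-1 + 301) = -29844 + 300 = -29544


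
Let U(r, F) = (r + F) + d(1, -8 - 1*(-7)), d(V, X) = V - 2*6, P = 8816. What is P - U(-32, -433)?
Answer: 9292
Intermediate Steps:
d(V, X) = -12 + V (d(V, X) = V - 12 = -12 + V)
U(r, F) = -11 + F + r (U(r, F) = (r + F) + (-12 + 1) = (F + r) - 11 = -11 + F + r)
P - U(-32, -433) = 8816 - (-11 - 433 - 32) = 8816 - 1*(-476) = 8816 + 476 = 9292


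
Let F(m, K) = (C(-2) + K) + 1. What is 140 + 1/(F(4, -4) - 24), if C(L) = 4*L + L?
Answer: 5179/37 ≈ 139.97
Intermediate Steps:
C(L) = 5*L
F(m, K) = -9 + K (F(m, K) = (5*(-2) + K) + 1 = (-10 + K) + 1 = -9 + K)
140 + 1/(F(4, -4) - 24) = 140 + 1/((-9 - 4) - 24) = 140 + 1/(-13 - 24) = 140 + 1/(-37) = 140 - 1/37 = 5179/37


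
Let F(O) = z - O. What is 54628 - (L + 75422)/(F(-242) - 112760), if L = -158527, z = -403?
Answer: 6168565283/112921 ≈ 54627.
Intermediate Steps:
F(O) = -403 - O
54628 - (L + 75422)/(F(-242) - 112760) = 54628 - (-158527 + 75422)/((-403 - 1*(-242)) - 112760) = 54628 - (-83105)/((-403 + 242) - 112760) = 54628 - (-83105)/(-161 - 112760) = 54628 - (-83105)/(-112921) = 54628 - (-83105)*(-1)/112921 = 54628 - 1*83105/112921 = 54628 - 83105/112921 = 6168565283/112921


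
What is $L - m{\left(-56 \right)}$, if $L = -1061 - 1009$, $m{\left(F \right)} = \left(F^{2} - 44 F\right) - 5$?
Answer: $-7665$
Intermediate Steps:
$m{\left(F \right)} = -5 + F^{2} - 44 F$
$L = -2070$
$L - m{\left(-56 \right)} = -2070 - \left(-5 + \left(-56\right)^{2} - -2464\right) = -2070 - \left(-5 + 3136 + 2464\right) = -2070 - 5595 = -7665$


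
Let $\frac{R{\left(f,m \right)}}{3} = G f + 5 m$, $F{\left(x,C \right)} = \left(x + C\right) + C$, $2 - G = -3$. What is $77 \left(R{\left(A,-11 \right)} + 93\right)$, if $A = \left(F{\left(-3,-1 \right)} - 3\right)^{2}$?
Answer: $68376$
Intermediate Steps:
$G = 5$ ($G = 2 - -3 = 2 + 3 = 5$)
$F{\left(x,C \right)} = x + 2 C$ ($F{\left(x,C \right)} = \left(C + x\right) + C = x + 2 C$)
$A = 64$ ($A = \left(\left(-3 + 2 \left(-1\right)\right) - 3\right)^{2} = \left(\left(-3 - 2\right) - 3\right)^{2} = \left(-5 - 3\right)^{2} = \left(-8\right)^{2} = 64$)
$R{\left(f,m \right)} = 15 f + 15 m$ ($R{\left(f,m \right)} = 3 \left(5 f + 5 m\right) = 15 f + 15 m$)
$77 \left(R{\left(A,-11 \right)} + 93\right) = 77 \left(\left(15 \cdot 64 + 15 \left(-11\right)\right) + 93\right) = 77 \left(\left(960 - 165\right) + 93\right) = 77 \left(795 + 93\right) = 77 \cdot 888 = 68376$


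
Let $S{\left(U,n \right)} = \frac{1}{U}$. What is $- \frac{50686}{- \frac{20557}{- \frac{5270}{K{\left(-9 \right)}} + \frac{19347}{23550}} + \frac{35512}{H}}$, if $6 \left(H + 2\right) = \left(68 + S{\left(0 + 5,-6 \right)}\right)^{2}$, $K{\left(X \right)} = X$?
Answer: $- \frac{121768239836048303}{26115491143875} \approx -4662.7$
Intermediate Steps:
$H = \frac{115981}{150}$ ($H = -2 + \frac{\left(68 + \frac{1}{0 + 5}\right)^{2}}{6} = -2 + \frac{\left(68 + \frac{1}{5}\right)^{2}}{6} = -2 + \frac{\left(\frac{341}{5}\right)^{2}}{6} = -2 + \frac{1}{6} \cdot \frac{116281}{25} = -2 + \frac{116281}{150} = \frac{115981}{150} \approx 773.21$)
$- \frac{50686}{- \frac{20557}{- \frac{5270}{K{\left(-9 \right)}} + \frac{19347}{23550}} + \frac{35512}{H}} = - \frac{50686}{- \frac{20557}{- \frac{5270}{-9} + \frac{19347}{23550}} + \frac{35512}{\frac{115981}{150}}} = - \frac{50686}{- \frac{20557}{\left(-5270\right) \left(- \frac{1}{9}\right) + 19347 \cdot \frac{1}{23550}} + 35512 \cdot \frac{150}{115981}} = - \frac{50686}{- \frac{20557}{\frac{5270}{9} + \frac{6449}{7850}} + \frac{5326800}{115981}} = - \frac{50686}{- \frac{20557}{\frac{41427541}{70650}} + \frac{5326800}{115981}} = - \frac{50686}{\left(-20557\right) \frac{70650}{41427541} + \frac{5326800}{115981}} = - \frac{50686}{- \frac{1452352050}{41427541} + \frac{5326800}{115981}} = - \frac{50686}{\frac{52230982287750}{4804807632721}} = \left(-50686\right) \frac{4804807632721}{52230982287750} = - \frac{121768239836048303}{26115491143875}$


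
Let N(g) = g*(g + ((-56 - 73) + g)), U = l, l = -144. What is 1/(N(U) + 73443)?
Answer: 1/133491 ≈ 7.4911e-6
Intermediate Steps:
U = -144
N(g) = g*(-129 + 2*g) (N(g) = g*(g + (-129 + g)) = g*(-129 + 2*g))
1/(N(U) + 73443) = 1/(-144*(-129 + 2*(-144)) + 73443) = 1/(-144*(-129 - 288) + 73443) = 1/(-144*(-417) + 73443) = 1/(60048 + 73443) = 1/133491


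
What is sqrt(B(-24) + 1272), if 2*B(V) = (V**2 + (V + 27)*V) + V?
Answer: 6*sqrt(42) ≈ 38.884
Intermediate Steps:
B(V) = V/2 + V**2/2 + V*(27 + V)/2 (B(V) = ((V**2 + (V + 27)*V) + V)/2 = ((V**2 + (27 + V)*V) + V)/2 = ((V**2 + V*(27 + V)) + V)/2 = (V + V**2 + V*(27 + V))/2 = V/2 + V**2/2 + V*(27 + V)/2)
sqrt(B(-24) + 1272) = sqrt(-24*(14 - 24) + 1272) = sqrt(-24*(-10) + 1272) = sqrt(240 + 1272) = sqrt(1512) = 6*sqrt(42)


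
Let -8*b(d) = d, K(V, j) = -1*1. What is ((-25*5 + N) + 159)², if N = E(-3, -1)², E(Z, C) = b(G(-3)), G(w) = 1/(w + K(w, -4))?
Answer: 1212223489/1048576 ≈ 1156.1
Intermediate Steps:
K(V, j) = -1
G(w) = 1/(-1 + w) (G(w) = 1/(w - 1) = 1/(-1 + w))
b(d) = -d/8
E(Z, C) = 1/32 (E(Z, C) = -1/(8*(-1 - 3)) = -⅛/(-4) = -⅛*(-¼) = 1/32)
N = 1/1024 (N = (1/32)² = 1/1024 ≈ 0.00097656)
((-25*5 + N) + 159)² = ((-25*5 + 1/1024) + 159)² = ((-125 + 1/1024) + 159)² = (-127999/1024 + 159)² = (34817/1024)² = 1212223489/1048576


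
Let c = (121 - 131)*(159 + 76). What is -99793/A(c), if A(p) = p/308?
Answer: 15368122/1175 ≈ 13079.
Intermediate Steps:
c = -2350 (c = -10*235 = -2350)
A(p) = p/308 (A(p) = p*(1/308) = p/308)
-99793/A(c) = -99793/((1/308)*(-2350)) = -99793/(-1175/154) = -99793*(-154/1175) = 15368122/1175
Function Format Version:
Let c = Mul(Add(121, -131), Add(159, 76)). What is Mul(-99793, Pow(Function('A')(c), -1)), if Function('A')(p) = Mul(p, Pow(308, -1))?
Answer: Rational(15368122, 1175) ≈ 13079.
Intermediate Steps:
c = -2350 (c = Mul(-10, 235) = -2350)
Function('A')(p) = Mul(Rational(1, 308), p) (Function('A')(p) = Mul(p, Rational(1, 308)) = Mul(Rational(1, 308), p))
Mul(-99793, Pow(Function('A')(c), -1)) = Mul(-99793, Pow(Mul(Rational(1, 308), -2350), -1)) = Mul(-99793, Pow(Rational(-1175, 154), -1)) = Mul(-99793, Rational(-154, 1175)) = Rational(15368122, 1175)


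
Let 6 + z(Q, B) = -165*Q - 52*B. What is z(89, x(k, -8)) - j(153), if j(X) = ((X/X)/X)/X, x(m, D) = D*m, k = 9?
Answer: -256258324/23409 ≈ -10947.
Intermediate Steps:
z(Q, B) = -6 - 165*Q - 52*B (z(Q, B) = -6 + (-165*Q - 52*B) = -6 - 165*Q - 52*B)
j(X) = X⁻² (j(X) = (1/X)/X = 1/(X*X) = X⁻²)
z(89, x(k, -8)) - j(153) = (-6 - 165*89 - (-416)*9) - 1/153² = (-6 - 14685 - 52*(-72)) - 1*1/23409 = (-6 - 14685 + 3744) - 1/23409 = -10947 - 1/23409 = -256258324/23409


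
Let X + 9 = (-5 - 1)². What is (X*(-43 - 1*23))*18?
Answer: -32076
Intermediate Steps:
X = 27 (X = -9 + (-5 - 1)² = -9 + (-6)² = -9 + 36 = 27)
(X*(-43 - 1*23))*18 = (27*(-43 - 1*23))*18 = (27*(-43 - 23))*18 = (27*(-66))*18 = -1782*18 = -32076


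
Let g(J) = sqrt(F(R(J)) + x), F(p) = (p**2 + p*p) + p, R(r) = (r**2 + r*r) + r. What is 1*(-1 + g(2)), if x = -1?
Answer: -1 + sqrt(209) ≈ 13.457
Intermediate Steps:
R(r) = r + 2*r**2 (R(r) = (r**2 + r**2) + r = 2*r**2 + r = r + 2*r**2)
F(p) = p + 2*p**2 (F(p) = (p**2 + p**2) + p = 2*p**2 + p = p + 2*p**2)
g(J) = sqrt(-1 + J*(1 + 2*J)*(1 + 2*J*(1 + 2*J))) (g(J) = sqrt((J*(1 + 2*J))*(1 + 2*(J*(1 + 2*J))) - 1) = sqrt((J*(1 + 2*J))*(1 + 2*J*(1 + 2*J)) - 1) = sqrt(J*(1 + 2*J)*(1 + 2*J*(1 + 2*J)) - 1) = sqrt(-1 + J*(1 + 2*J)*(1 + 2*J*(1 + 2*J))))
1*(-1 + g(2)) = 1*(-1 + sqrt(-1 + 2*(1 + 2*2)*(1 + 2*2*(1 + 2*2)))) = 1*(-1 + sqrt(-1 + 2*(1 + 4)*(1 + 2*2*(1 + 4)))) = 1*(-1 + sqrt(-1 + 2*5*(1 + 2*2*5))) = 1*(-1 + sqrt(-1 + 2*5*(1 + 20))) = 1*(-1 + sqrt(-1 + 2*5*21)) = 1*(-1 + sqrt(-1 + 210)) = 1*(-1 + sqrt(209)) = -1 + sqrt(209)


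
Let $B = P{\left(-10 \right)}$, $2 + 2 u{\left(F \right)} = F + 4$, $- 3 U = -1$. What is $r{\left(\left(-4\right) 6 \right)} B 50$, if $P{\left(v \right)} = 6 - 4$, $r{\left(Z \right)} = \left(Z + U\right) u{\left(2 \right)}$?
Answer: $- \frac{14200}{3} \approx -4733.3$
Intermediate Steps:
$U = \frac{1}{3}$ ($U = \left(- \frac{1}{3}\right) \left(-1\right) = \frac{1}{3} \approx 0.33333$)
$u{\left(F \right)} = 1 + \frac{F}{2}$ ($u{\left(F \right)} = -1 + \frac{F + 4}{2} = -1 + \frac{4 + F}{2} = -1 + \left(2 + \frac{F}{2}\right) = 1 + \frac{F}{2}$)
$r{\left(Z \right)} = \frac{2}{3} + 2 Z$ ($r{\left(Z \right)} = \left(Z + \frac{1}{3}\right) \left(1 + \frac{1}{2} \cdot 2\right) = \left(\frac{1}{3} + Z\right) \left(1 + 1\right) = \left(\frac{1}{3} + Z\right) 2 = \frac{2}{3} + 2 Z$)
$P{\left(v \right)} = 2$ ($P{\left(v \right)} = 6 - 4 = 2$)
$B = 2$
$r{\left(\left(-4\right) 6 \right)} B 50 = \left(\frac{2}{3} + 2 \left(\left(-4\right) 6\right)\right) 2 \cdot 50 = \left(\frac{2}{3} + 2 \left(-24\right)\right) 2 \cdot 50 = \left(\frac{2}{3} - 48\right) 2 \cdot 50 = \left(- \frac{142}{3}\right) 2 \cdot 50 = \left(- \frac{284}{3}\right) 50 = - \frac{14200}{3}$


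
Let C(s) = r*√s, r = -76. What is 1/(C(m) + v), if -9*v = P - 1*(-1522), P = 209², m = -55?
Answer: -406827/2069043289 + 6156*I*√55/2069043289 ≈ -0.00019663 + 2.2065e-5*I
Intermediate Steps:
P = 43681
C(s) = -76*√s
v = -45203/9 (v = -(43681 - 1*(-1522))/9 = -(43681 + 1522)/9 = -⅑*45203 = -45203/9 ≈ -5022.6)
1/(C(m) + v) = 1/(-76*I*√55 - 45203/9) = 1/(-45203/9 - 76*I*√55)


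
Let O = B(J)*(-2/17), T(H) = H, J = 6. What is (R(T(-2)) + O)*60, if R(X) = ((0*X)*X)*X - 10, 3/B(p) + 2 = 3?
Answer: -10560/17 ≈ -621.18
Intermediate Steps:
B(p) = 3 (B(p) = 3/(-2 + 3) = 3/1 = 3*1 = 3)
R(X) = -10 (R(X) = (0*X)*X - 10 = 0*X - 10 = 0 - 10 = -10)
O = -6/17 (O = 3*(-2/17) = -6/17 ≈ -0.35294)
(R(T(-2)) + O)*60 = (-10 - 6/17)*60 = -176/17*60 = -10560/17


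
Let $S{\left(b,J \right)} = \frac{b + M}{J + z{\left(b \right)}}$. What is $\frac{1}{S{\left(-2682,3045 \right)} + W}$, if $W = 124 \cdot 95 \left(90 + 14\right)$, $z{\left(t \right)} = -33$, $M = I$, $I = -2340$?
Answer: $\frac{502}{615009403} \approx 8.1625 \cdot 10^{-7}$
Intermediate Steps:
$M = -2340$
$S{\left(b,J \right)} = \frac{-2340 + b}{-33 + J}$ ($S{\left(b,J \right)} = \frac{b - 2340}{J - 33} = \frac{-2340 + b}{-33 + J}$)
$W = 1225120$ ($W = 124 \cdot 95 \cdot 104 = 124 \cdot 9880 = 1225120$)
$\frac{1}{S{\left(-2682,3045 \right)} + W} = \frac{1}{\frac{-2340 - 2682}{-33 + 3045} + 1225120} = \frac{1}{\frac{1}{3012} \left(-5022\right) + 1225120} = \frac{1}{- \frac{837}{502} + 1225120} = \frac{1}{\frac{615009403}{502}} = \frac{502}{615009403}$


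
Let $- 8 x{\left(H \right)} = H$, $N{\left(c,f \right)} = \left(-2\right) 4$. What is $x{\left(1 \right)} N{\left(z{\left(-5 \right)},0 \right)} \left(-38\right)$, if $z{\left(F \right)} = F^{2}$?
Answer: $-38$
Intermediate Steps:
$N{\left(c,f \right)} = -8$
$x{\left(H \right)} = - \frac{H}{8}$
$x{\left(1 \right)} N{\left(z{\left(-5 \right)},0 \right)} \left(-38\right) = \left(- \frac{1}{8}\right) 1 \left(-8\right) \left(-38\right) = \left(- \frac{1}{8}\right) \left(-8\right) \left(-38\right) = 1 \left(-38\right) = -38$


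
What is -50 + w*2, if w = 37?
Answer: 24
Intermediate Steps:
-50 + w*2 = -50 + 37*2 = -50 + 74 = 24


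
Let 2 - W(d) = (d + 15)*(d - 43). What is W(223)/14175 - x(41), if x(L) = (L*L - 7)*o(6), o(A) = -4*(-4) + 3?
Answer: -450892888/14175 ≈ -31809.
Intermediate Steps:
o(A) = 19 (o(A) = 16 + 3 = 19)
W(d) = 2 - (-43 + d)*(15 + d) (W(d) = 2 - (d + 15)*(d - 43) = 2 - (15 + d)*(-43 + d) = 2 - (-43 + d)*(15 + d))
x(L) = -133 + 19*L**2 (x(L) = (L*L - 7)*19 = (L**2 - 7)*19 = (-7 + L**2)*19 = -133 + 19*L**2)
W(223)/14175 - x(41) = (647 - 1*223**2 + 28*223)/14175 - (-133 + 19*41**2) = (647 - 1*49729 + 6244)*(1/14175) - (-133 + 19*1681) = (647 - 49729 + 6244)*(1/14175) - (-133 + 31939) = -42838*1/14175 - 1*31806 = -42838/14175 - 31806 = -450892888/14175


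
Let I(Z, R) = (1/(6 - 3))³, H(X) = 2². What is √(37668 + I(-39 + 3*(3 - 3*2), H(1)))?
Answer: √3051111/9 ≈ 194.08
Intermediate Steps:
H(X) = 4
I(Z, R) = 1/27 (I(Z, R) = (1/3)³ = (⅓)³ = 1/27)
√(37668 + I(-39 + 3*(3 - 3*2), H(1))) = √(37668 + 1/27) = √(1017037/27) = √3051111/9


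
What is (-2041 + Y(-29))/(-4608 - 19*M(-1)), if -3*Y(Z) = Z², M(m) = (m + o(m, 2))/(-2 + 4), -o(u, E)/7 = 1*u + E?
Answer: 1741/3399 ≈ 0.51221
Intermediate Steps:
o(u, E) = -7*E - 7*u (o(u, E) = -7*(1*u + E) = -7*(u + E) = -7*(E + u) = -7*E - 7*u)
M(m) = -7 - 3*m (M(m) = (m + (-7*2 - 7*m))/(-2 + 4) = (m + (-14 - 7*m))/2 = (-14 - 6*m)*(½) = -7 - 3*m)
Y(Z) = -Z²/3
(-2041 + Y(-29))/(-4608 - 19*M(-1)) = (-2041 - ⅓*(-29)²)/(-4608 - 19*(-7 - 3*(-1))) = (-2041 - ⅓*841)/(-4608 - 19*(-7 + 3)) = (-2041 - 841/3)/(-4608 - 19*(-4)) = -6964/(3*(-4608 + 76)) = -6964/3/(-4532) = -6964/3*(-1/4532) = 1741/3399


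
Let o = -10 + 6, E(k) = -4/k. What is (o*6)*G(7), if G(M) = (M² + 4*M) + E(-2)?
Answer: -1896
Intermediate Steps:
o = -4
G(M) = 2 + M² + 4*M (G(M) = (M² + 4*M) - 4/(-2) = (M² + 4*M) - 4*(-½) = (M² + 4*M) + 2 = 2 + M² + 4*M)
(o*6)*G(7) = (-4*6)*(2 + 7² + 4*7) = -24*(2 + 49 + 28) = -24*79 = -1896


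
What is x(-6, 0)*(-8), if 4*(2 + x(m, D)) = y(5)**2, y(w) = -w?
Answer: -34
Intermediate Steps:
x(m, D) = 17/4 (x(m, D) = -2 + (-1*5)**2/4 = -2 + (1/4)*(-5)**2 = -2 + (1/4)*25 = -2 + 25/4 = 17/4)
x(-6, 0)*(-8) = (17/4)*(-8) = -34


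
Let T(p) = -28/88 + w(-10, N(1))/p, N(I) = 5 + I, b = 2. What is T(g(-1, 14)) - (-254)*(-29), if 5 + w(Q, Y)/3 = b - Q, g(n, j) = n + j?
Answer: -2106305/286 ≈ -7364.7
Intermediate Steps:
g(n, j) = j + n
w(Q, Y) = -9 - 3*Q (w(Q, Y) = -15 + 3*(2 - Q) = -15 + (6 - 3*Q) = -9 - 3*Q)
T(p) = -7/22 + 21/p (T(p) = -28/88 + (-9 - 3*(-10))/p = -28*1/88 + (-9 + 30)/p = -7/22 + 21/p)
T(g(-1, 14)) - (-254)*(-29) = (-7/22 + 21/(14 - 1)) - (-254)*(-29) = (-7/22 + 21/13) - 1*7366 = (-7/22 + 21*(1/13)) - 7366 = (-7/22 + 21/13) - 7366 = 371/286 - 7366 = -2106305/286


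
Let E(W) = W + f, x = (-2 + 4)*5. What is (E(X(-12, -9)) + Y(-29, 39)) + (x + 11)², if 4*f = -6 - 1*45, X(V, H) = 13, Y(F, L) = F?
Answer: 1649/4 ≈ 412.25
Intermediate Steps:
x = 10 (x = 2*5 = 10)
f = -51/4 (f = (-6 - 1*45)/4 = (-6 - 45)/4 = (¼)*(-51) = -51/4 ≈ -12.750)
E(W) = -51/4 + W (E(W) = W - 51/4 = -51/4 + W)
(E(X(-12, -9)) + Y(-29, 39)) + (x + 11)² = ((-51/4 + 13) - 29) + (10 + 11)² = (¼ - 29) + 21² = -115/4 + 441 = 1649/4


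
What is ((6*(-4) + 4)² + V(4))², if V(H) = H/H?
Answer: 160801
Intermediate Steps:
V(H) = 1
((6*(-4) + 4)² + V(4))² = ((6*(-4) + 4)² + 1)² = ((-24 + 4)² + 1)² = ((-20)² + 1)² = (400 + 1)² = 401² = 160801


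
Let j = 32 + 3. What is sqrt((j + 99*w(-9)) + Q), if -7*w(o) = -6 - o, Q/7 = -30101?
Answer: 3*I*sqrt(1147223)/7 ≈ 459.04*I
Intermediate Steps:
j = 35
Q = -210707 (Q = 7*(-30101) = -210707)
w(o) = 6/7 + o/7 (w(o) = -(-6 - o)/7 = 6/7 + o/7)
sqrt((j + 99*w(-9)) + Q) = sqrt((35 + 99*(6/7 + (1/7)*(-9))) - 210707) = sqrt((35 + 99*(6/7 - 9/7)) - 210707) = sqrt((35 + 99*(-3/7)) - 210707) = sqrt((35 - 297/7) - 210707) = sqrt(-52/7 - 210707) = sqrt(-1475001/7) = 3*I*sqrt(1147223)/7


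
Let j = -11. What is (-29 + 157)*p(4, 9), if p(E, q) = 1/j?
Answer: -128/11 ≈ -11.636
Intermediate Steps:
p(E, q) = -1/11 (p(E, q) = 1/(-11) = -1/11)
(-29 + 157)*p(4, 9) = (-29 + 157)*(-1/11) = 128*(-1/11) = -128/11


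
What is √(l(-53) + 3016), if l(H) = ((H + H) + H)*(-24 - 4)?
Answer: 2*√1867 ≈ 86.418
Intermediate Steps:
l(H) = -84*H (l(H) = (2*H + H)*(-28) = (3*H)*(-28) = -84*H)
√(l(-53) + 3016) = √(-84*(-53) + 3016) = √(4452 + 3016) = √7468 = 2*√1867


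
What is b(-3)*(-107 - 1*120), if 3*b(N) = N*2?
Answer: 454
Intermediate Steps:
b(N) = 2*N/3 (b(N) = (N*2)/3 = (2*N)/3 = 2*N/3)
b(-3)*(-107 - 1*120) = ((⅔)*(-3))*(-107 - 1*120) = -2*(-107 - 120) = -2*(-227) = 454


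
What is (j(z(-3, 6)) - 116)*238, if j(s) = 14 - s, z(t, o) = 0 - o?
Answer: -22848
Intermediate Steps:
z(t, o) = -o
(j(z(-3, 6)) - 116)*238 = ((14 - (-1)*6) - 116)*238 = ((14 - 1*(-6)) - 116)*238 = ((14 + 6) - 116)*238 = (20 - 116)*238 = -96*238 = -22848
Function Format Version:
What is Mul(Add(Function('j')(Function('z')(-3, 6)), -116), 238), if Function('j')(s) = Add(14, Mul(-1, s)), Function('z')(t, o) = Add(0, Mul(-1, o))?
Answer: -22848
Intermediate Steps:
Function('z')(t, o) = Mul(-1, o)
Mul(Add(Function('j')(Function('z')(-3, 6)), -116), 238) = Mul(Add(Add(14, Mul(-1, Mul(-1, 6))), -116), 238) = Mul(Add(Add(14, Mul(-1, -6)), -116), 238) = Mul(Add(Add(14, 6), -116), 238) = Mul(Add(20, -116), 238) = Mul(-96, 238) = -22848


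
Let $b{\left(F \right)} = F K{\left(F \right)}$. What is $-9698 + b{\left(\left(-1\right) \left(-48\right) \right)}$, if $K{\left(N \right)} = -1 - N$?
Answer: $-12050$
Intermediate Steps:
$b{\left(F \right)} = F \left(-1 - F\right)$
$-9698 + b{\left(\left(-1\right) \left(-48\right) \right)} = -9698 - \left(-1\right) \left(-48\right) \left(1 - -48\right) = -9698 - 48 \left(1 + 48\right) = -9698 - 48 \cdot 49 = -9698 - 2352 = -12050$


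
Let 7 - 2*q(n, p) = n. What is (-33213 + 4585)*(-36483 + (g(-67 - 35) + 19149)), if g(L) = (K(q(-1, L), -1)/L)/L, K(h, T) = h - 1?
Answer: 25308124931/51 ≈ 4.9624e+8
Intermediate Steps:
q(n, p) = 7/2 - n/2
K(h, T) = -1 + h
g(L) = 3/L² (g(L) = ((-1 + (7/2 - ½*(-1)))/L)/L = ((-1 + (7/2 + ½))/L)/L = ((-1 + 4)/L)/L = (3/L)/L = 3/L²)
(-33213 + 4585)*(-36483 + (g(-67 - 35) + 19149)) = (-33213 + 4585)*(-36483 + (3/(-67 - 35)² + 19149)) = -28628*(-36483 + (3/(-102)² + 19149)) = -28628*(-36483 + (3*(1/10404) + 19149)) = -28628*(-36483 + (1/3468 + 19149)) = -28628*(-36483 + 66408733/3468) = -28628*(-60114311/3468) = 25308124931/51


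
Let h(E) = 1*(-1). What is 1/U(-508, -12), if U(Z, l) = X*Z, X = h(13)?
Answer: 1/508 ≈ 0.0019685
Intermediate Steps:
h(E) = -1
X = -1
U(Z, l) = -Z
1/U(-508, -12) = 1/(-1*(-508)) = 1/508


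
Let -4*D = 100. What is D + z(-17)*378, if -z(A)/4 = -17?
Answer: 25679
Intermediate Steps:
D = -25 (D = -¼*100 = -25)
z(A) = 68 (z(A) = -4*(-17) = 68)
D + z(-17)*378 = -25 + 68*378 = -25 + 25704 = 25679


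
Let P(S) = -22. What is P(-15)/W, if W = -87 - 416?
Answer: 22/503 ≈ 0.043738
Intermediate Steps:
W = -503
P(-15)/W = -22/(-503) = -22*(-1/503) = 22/503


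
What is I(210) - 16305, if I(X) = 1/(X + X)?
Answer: -6848099/420 ≈ -16305.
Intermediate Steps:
I(X) = 1/(2*X)
I(210) - 16305 = (1/2)/210 - 16305 = (1/2)*(1/210) - 16305 = 1/420 - 16305 = -6848099/420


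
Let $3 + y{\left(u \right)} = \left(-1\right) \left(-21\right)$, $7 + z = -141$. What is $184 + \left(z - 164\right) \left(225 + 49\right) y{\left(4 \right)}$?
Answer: $-1538600$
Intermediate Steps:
$z = -148$ ($z = -7 - 141 = -148$)
$y{\left(u \right)} = 18$ ($y{\left(u \right)} = -3 - -21 = -3 + 21 = 18$)
$184 + \left(z - 164\right) \left(225 + 49\right) y{\left(4 \right)} = 184 + \left(-148 - 164\right) \left(225 + 49\right) 18 = 184 + \left(-312\right) 274 \cdot 18 = 184 - 1538784 = -1538600$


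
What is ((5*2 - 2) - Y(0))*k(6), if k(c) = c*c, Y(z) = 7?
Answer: 36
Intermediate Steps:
k(c) = c²
((5*2 - 2) - Y(0))*k(6) = ((5*2 - 2) - 1*7)*6² = ((10 - 2) - 7)*36 = (8 - 7)*36 = 1*36 = 36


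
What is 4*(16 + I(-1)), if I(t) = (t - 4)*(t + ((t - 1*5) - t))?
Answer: 184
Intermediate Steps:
I(t) = (-5 + t)*(-4 + t) (I(t) = (-4 + t)*(t + ((t - 5) - t)) = (-4 + t)*(t + ((-5 + t) - t)) = (-4 + t)*(t - 5) = (-4 + t)*(-5 + t) = (-5 + t)*(-4 + t))
4*(16 + I(-1)) = 4*(16 + (20 + (-1)**2 - 9*(-1))) = 4*(16 + (20 + 1 + 9)) = 4*(16 + 30) = 4*46 = 184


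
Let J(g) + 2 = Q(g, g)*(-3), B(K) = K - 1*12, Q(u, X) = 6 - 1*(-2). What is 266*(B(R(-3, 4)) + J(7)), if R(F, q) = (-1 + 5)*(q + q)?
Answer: -1596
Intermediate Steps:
Q(u, X) = 8 (Q(u, X) = 6 + 2 = 8)
R(F, q) = 8*q (R(F, q) = 4*(2*q) = 8*q)
B(K) = -12 + K (B(K) = K - 12 = -12 + K)
J(g) = -26 (J(g) = -2 + 8*(-3) = -2 - 24 = -26)
266*(B(R(-3, 4)) + J(7)) = 266*((-12 + 8*4) - 26) = 266*((-12 + 32) - 26) = 266*(20 - 26) = 266*(-6) = -1596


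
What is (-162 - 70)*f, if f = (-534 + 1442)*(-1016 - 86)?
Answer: 232142912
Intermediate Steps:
f = -1000616 (f = 908*(-1102) = -1000616)
(-162 - 70)*f = (-162 - 70)*(-1000616) = -232*(-1000616) = 232142912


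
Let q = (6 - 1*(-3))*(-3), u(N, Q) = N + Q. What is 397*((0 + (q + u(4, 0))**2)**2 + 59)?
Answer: 111120300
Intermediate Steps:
q = -27 (q = (6 + 3)*(-3) = 9*(-3) = -27)
397*((0 + (q + u(4, 0))**2)**2 + 59) = 397*((0 + (-27 + (4 + 0))**2)**2 + 59) = 397*((0 + (-27 + 4)**2)**2 + 59) = 397*((0 + (-23)**2)**2 + 59) = 397*((0 + 529)**2 + 59) = 397*(529**2 + 59) = 397*(279841 + 59) = 397*279900 = 111120300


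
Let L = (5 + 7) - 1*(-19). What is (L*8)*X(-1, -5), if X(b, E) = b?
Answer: -248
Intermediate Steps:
L = 31 (L = 12 + 19 = 31)
(L*8)*X(-1, -5) = (31*8)*(-1) = 248*(-1) = -248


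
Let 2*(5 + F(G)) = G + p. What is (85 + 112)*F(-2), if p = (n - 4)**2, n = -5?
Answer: 13593/2 ≈ 6796.5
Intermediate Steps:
p = 81 (p = (-5 - 4)**2 = (-9)**2 = 81)
F(G) = 71/2 + G/2 (F(G) = -5 + (G + 81)/2 = -5 + (81 + G)/2 = -5 + (81/2 + G/2) = 71/2 + G/2)
(85 + 112)*F(-2) = (85 + 112)*(71/2 + (1/2)*(-2)) = 197*(71/2 - 1) = 197*(69/2) = 13593/2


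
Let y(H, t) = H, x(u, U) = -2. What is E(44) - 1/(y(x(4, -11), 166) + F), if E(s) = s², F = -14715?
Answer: 28492113/14717 ≈ 1936.0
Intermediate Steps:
E(44) - 1/(y(x(4, -11), 166) + F) = 44² - 1/(-2 - 14715) = 1936 - 1/(-14717) = 1936 - 1*(-1/14717) = 1936 + 1/14717 = 28492113/14717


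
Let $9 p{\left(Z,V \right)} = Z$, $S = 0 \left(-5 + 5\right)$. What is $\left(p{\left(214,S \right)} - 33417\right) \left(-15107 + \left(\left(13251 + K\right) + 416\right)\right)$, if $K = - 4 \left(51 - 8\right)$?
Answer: $\frac{484468868}{9} \approx 5.383 \cdot 10^{7}$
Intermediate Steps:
$S = 0$ ($S = 0 \cdot 0 = 0$)
$p{\left(Z,V \right)} = \frac{Z}{9}$
$K = -172$ ($K = \left(-4\right) 43 = -172$)
$\left(p{\left(214,S \right)} - 33417\right) \left(-15107 + \left(\left(13251 + K\right) + 416\right)\right) = \left(\frac{1}{9} \cdot 214 - 33417\right) \left(-15107 + \left(\left(13251 - 172\right) + 416\right)\right) = \left(\frac{214}{9} - 33417\right) \left(-15107 + \left(13079 + 416\right)\right) = - \frac{300539 \left(-15107 + 13495\right)}{9} = \left(- \frac{300539}{9}\right) \left(-1612\right) = \frac{484468868}{9}$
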